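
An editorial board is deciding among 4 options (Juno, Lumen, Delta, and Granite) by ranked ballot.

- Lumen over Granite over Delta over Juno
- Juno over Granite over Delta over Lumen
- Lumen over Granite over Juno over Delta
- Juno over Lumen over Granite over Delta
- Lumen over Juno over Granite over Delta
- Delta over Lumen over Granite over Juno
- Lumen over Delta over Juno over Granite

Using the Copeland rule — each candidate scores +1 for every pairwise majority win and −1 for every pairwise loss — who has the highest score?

Lumen

Pairwise results:
  Juno vs Lumen: Lumen wins 5–2.
  Juno vs Delta: Juno wins 4–3.
  Juno vs Granite: Juno wins 4–3.
  Lumen vs Delta: Lumen wins 5–2.
  Lumen vs Granite: Lumen wins 6–1.
  Delta vs Granite: Granite wins 5–2.
Copeland scores (wins − losses):
  Juno: 2 − 1 = 1
  Lumen: 3 − 0 = 3
  Delta: 0 − 3 = -3
  Granite: 1 − 2 = -1
Lumen has the best Copeland score.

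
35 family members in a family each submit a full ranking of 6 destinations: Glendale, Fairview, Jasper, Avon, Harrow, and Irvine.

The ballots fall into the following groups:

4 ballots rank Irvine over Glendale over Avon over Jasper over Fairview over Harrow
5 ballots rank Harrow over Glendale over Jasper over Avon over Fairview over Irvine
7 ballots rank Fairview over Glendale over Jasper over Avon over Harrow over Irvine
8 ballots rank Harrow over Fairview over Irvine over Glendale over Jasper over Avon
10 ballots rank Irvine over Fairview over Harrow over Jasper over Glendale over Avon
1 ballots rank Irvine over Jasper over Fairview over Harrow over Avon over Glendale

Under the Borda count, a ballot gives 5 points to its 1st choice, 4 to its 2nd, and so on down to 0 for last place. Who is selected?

Borda scores:
  Glendale: 4·4 + 5·4 + 7·4 + 8·2 + 10·1 + 0 = 90
  Fairview: 4·1 + 5·1 + 7·5 + 8·4 + 10·4 + 3 = 119
  Jasper: 4·2 + 5·3 + 7·3 + 8·1 + 10·2 + 4 = 76
  Avon: 4·3 + 5·2 + 7·2 + 8·0 + 10·0 + 1 = 37
  Harrow: 4·0 + 5·5 + 7·1 + 8·5 + 10·3 + 2 = 104
  Irvine: 4·5 + 5·0 + 7·0 + 8·3 + 10·5 + 5 = 99
Fairview has the highest total.

Fairview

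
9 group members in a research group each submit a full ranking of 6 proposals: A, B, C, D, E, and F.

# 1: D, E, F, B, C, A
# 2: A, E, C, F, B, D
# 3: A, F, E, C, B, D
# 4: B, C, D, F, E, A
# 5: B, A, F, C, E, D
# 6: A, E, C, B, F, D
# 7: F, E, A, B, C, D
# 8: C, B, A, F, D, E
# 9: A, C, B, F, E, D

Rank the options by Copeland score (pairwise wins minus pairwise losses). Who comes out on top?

Pairwise results:
  A vs B: A wins 5–4.
  A vs C: A wins 6–3.
  A vs D: A wins 7–2.
  A vs E: A wins 6–3.
  A vs F: A wins 6–3.
  B vs C: C wins 5–4.
  B vs D: B wins 8–1.
  B vs E: E wins 5–4.
  B vs F: B wins 5–4.
  C vs D: C wins 8–1.
  C vs E: E wins 5–4.
  C vs F: C wins 5–4.
  D vs E: E wins 6–3.
  D vs F: F wins 7–2.
  E vs F: F wins 6–3.
Copeland scores (wins − losses):
  A: 5 − 0 = 5
  B: 2 − 3 = -1
  C: 3 − 2 = 1
  D: 0 − 5 = -5
  E: 3 − 2 = 1
  F: 2 − 3 = -1
A has the best Copeland score.

A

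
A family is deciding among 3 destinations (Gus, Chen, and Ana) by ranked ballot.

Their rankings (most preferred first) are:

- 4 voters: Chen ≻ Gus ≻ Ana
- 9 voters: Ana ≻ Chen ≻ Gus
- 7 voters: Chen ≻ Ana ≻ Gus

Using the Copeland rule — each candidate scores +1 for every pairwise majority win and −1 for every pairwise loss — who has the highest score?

Pairwise results:
  Gus vs Chen: Chen wins 20–0.
  Gus vs Ana: Ana wins 16–4.
  Chen vs Ana: Chen wins 11–9.
Copeland scores (wins − losses):
  Gus: 0 − 2 = -2
  Chen: 2 − 0 = 2
  Ana: 1 − 1 = 0
Chen has the best Copeland score.

Chen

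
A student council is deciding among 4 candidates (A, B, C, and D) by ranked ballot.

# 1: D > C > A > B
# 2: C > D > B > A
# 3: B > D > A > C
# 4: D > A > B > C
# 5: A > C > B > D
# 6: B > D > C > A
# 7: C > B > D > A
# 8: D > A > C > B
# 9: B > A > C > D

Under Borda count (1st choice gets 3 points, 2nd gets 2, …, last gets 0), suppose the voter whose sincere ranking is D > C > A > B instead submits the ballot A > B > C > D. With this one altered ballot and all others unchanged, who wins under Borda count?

B

Borda totals with the altered ballot: A 13, B 16, C 12, D 13.
The switch changes the winner from D to B.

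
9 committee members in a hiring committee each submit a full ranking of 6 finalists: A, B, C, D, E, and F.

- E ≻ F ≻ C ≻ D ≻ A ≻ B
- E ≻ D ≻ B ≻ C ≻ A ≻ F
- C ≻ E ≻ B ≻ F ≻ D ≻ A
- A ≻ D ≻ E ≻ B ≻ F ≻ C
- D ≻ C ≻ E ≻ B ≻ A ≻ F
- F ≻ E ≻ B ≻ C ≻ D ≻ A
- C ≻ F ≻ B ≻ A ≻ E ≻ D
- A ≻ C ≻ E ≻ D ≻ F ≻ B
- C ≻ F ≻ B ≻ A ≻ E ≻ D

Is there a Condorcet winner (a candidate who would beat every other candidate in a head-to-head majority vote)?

Yes

Head-to-head results (9 voters total):
A vs B: B wins 6–3.
A vs C: C wins 7–2.
A vs D: D wins 5–4.
A vs E: E wins 5–4.
A vs F: F wins 5–4.
B vs C: C wins 6–3.
B vs D: D wins 5–4.
B vs E: E wins 7–2.
B vs F: F wins 5–4.
C vs D: C wins 6–3.
C vs E: C wins 5–4.
C vs F: C wins 6–3.
D vs E: E wins 7–2.
D vs F: F wins 5–4.
E vs F: E wins 6–3.
C beats each rival — A (7–2), B (6–3), D (6–3), E (5–4), F (6–3) — so C is the Condorcet winner.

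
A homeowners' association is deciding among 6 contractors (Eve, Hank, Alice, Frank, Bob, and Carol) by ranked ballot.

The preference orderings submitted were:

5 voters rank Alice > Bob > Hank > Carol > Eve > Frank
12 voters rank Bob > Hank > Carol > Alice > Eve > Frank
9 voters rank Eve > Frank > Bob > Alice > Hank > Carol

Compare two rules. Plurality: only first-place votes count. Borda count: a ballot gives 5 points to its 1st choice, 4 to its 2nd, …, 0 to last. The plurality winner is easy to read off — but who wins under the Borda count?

Bob

Plurality first-place counts: Eve 9, Hank 0, Alice 5, Frank 0, Bob 12, Carol 0 → Bob.
Borda totals: Eve 62, Hank 72, Alice 67, Frank 36, Bob 107, Carol 46 → Bob.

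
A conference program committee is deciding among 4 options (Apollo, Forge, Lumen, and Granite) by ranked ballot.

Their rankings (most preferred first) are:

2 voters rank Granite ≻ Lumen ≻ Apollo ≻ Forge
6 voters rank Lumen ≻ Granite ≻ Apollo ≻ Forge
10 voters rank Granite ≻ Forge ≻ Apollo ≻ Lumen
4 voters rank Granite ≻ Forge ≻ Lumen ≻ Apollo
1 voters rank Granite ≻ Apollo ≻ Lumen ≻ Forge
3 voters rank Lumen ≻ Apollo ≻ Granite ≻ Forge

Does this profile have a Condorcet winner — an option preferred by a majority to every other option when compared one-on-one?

Yes

Head-to-head results (26 voters total):
Apollo vs Forge: Forge wins 14–12.
Apollo vs Lumen: Lumen wins 15–11.
Apollo vs Granite: Granite wins 23–3.
Forge vs Lumen: Forge wins 14–12.
Forge vs Granite: Granite wins 26–0.
Lumen vs Granite: Granite wins 17–9.
Granite beats each rival — Apollo (23–3), Forge (26–0), Lumen (17–9) — so Granite is the Condorcet winner.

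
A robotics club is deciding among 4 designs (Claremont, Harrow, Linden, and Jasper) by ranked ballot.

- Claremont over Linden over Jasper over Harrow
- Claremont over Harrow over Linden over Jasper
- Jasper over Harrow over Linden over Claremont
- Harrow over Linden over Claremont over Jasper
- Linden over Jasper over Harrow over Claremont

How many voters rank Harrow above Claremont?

Ballots ranking Harrow above Claremont: 3.
Ballots ranking Claremont above Harrow: 2.
So 3 of 5 voters prefer Harrow to Claremont.

3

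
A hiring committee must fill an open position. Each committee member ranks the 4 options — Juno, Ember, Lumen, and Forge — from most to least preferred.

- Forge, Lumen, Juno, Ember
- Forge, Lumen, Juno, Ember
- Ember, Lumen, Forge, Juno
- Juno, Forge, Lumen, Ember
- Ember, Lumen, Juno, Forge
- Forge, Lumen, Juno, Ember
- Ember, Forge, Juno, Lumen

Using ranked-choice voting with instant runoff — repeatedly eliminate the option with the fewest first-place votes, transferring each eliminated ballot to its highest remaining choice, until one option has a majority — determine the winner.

Round 1: Ember 3, Forge 3, Juno 1, Lumen 0. Lumen has the fewest and is eliminated.
Round 2: Ember 3, Forge 3, Juno 1. Juno has the fewest and is eliminated.
Round 3: Forge 4, Ember 3. Forge has a majority.

Forge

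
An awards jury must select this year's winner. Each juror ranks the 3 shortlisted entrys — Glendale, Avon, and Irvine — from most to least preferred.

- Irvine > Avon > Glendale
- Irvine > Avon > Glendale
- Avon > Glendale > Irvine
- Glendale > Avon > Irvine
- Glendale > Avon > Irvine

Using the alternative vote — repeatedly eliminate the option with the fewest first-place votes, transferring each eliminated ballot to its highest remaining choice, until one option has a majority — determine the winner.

Round 1: Glendale 2, Irvine 2, Avon 1. Avon has the fewest and is eliminated.
Round 2: Glendale 3, Irvine 2. Glendale has a majority.

Glendale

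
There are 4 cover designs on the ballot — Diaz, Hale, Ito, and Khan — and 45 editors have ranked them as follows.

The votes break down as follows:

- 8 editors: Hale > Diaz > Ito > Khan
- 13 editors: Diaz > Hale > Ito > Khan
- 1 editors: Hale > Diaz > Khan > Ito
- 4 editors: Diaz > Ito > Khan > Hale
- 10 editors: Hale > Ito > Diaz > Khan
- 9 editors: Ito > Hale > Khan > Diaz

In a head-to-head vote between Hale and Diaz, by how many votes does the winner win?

Ballots ranking Hale above Diaz: 8+1+10+9 = 28.
Ballots ranking Diaz above Hale: 13+4 = 17.
Hale wins 28–17, a margin of 11.

11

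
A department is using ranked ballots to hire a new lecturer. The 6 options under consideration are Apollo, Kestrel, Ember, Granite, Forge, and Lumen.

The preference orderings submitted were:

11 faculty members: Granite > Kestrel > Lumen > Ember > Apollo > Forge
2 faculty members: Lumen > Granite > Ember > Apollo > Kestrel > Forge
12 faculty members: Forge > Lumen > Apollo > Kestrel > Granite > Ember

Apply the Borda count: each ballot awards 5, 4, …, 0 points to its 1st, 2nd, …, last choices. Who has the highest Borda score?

Borda scores:
  Apollo: 11·1 + 2·2 + 12·3 = 51
  Kestrel: 11·4 + 2·1 + 12·2 = 70
  Ember: 11·2 + 2·3 + 12·0 = 28
  Granite: 11·5 + 2·4 + 12·1 = 75
  Forge: 11·0 + 2·0 + 12·5 = 60
  Lumen: 11·3 + 2·5 + 12·4 = 91
Lumen has the highest total.

Lumen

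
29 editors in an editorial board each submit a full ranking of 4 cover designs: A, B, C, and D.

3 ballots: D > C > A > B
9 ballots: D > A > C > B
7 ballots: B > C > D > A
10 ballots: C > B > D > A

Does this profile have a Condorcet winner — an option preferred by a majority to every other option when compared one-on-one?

Head-to-head results (29 voters total):
A vs B: B wins 17–12.
A vs C: C wins 20–9.
A vs D: D wins 29–0.
B vs C: C wins 22–7.
B vs D: B wins 17–12.
C vs D: C wins 17–12.
C beats each rival — A (20–9), B (22–7), D (17–12) — so C is the Condorcet winner.

Yes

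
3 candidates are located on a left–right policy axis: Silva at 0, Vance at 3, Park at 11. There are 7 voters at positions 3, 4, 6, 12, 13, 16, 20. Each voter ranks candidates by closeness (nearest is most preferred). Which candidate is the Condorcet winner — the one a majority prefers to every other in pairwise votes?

Park

With single-peaked preferences on a line, the Condorcet winner is the candidate closest to the median voter.
The median voter (position 12) is closest to Park at 11.
Check: Park vs Vance — voters closer to Park: 4 of 7.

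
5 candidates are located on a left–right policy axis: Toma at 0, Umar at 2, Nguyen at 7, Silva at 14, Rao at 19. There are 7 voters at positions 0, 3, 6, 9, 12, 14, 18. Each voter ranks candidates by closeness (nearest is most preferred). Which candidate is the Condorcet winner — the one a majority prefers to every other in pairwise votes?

With single-peaked preferences on a line, the Condorcet winner is the candidate closest to the median voter.
The median voter (position 9) is closest to Nguyen at 7.
Check: Nguyen vs Rao — voters closer to Nguyen: 5 of 7.

Nguyen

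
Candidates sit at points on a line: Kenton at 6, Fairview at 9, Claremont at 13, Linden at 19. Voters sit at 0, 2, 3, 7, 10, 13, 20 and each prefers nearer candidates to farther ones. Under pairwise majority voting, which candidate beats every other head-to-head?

With single-peaked preferences on a line, the Condorcet winner is the candidate closest to the median voter.
The median voter (position 7) is closest to Kenton at 6.
Check: Kenton vs Linden — voters closer to Kenton: 5 of 7.

Kenton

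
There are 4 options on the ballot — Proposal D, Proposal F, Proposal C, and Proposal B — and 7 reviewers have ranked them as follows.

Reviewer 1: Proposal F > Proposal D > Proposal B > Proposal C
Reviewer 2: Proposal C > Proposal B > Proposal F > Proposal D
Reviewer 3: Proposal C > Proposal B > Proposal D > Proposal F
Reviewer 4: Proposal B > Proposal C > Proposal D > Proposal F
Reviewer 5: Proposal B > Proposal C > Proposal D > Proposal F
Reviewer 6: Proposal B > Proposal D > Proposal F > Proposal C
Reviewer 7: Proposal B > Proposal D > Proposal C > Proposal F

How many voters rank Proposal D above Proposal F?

5

Ballots ranking Proposal D above Proposal F: 5.
Ballots ranking Proposal F above Proposal D: 2.
So 5 of 7 voters prefer Proposal D to Proposal F.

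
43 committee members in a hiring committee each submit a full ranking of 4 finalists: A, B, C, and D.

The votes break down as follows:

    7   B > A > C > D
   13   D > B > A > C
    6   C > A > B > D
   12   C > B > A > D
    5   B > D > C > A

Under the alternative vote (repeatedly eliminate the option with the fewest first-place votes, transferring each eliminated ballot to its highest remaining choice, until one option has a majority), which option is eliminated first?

Round 1: C 18, D 13, B 12, A 0. A has the fewest and is eliminated.
Round 2: C 18, D 13, B 12. B has the fewest and is eliminated.
Round 3: C 25, D 18. C has a majority.

A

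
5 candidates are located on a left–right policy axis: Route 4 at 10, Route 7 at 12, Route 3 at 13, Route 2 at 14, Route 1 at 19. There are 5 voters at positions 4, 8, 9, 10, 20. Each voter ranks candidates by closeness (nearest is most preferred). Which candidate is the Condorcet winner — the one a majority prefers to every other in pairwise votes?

With single-peaked preferences on a line, the Condorcet winner is the candidate closest to the median voter.
The median voter (position 9) is closest to Route 4 at 10.
Check: Route 4 vs Route 7 — voters closer to Route 4: 4 of 5.

Route 4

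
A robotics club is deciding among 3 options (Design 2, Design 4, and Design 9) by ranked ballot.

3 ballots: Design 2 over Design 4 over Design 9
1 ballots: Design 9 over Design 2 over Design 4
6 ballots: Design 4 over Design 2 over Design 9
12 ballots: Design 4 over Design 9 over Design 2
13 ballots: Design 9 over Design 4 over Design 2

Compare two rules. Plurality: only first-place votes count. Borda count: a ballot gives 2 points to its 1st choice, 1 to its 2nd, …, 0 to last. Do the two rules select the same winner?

Plurality first-place counts: Design 2 3, Design 4 18, Design 9 14 → Design 4.
Borda totals: Design 2 13, Design 4 52, Design 9 40 → Design 4.
The two rules agree on Design 4.

Yes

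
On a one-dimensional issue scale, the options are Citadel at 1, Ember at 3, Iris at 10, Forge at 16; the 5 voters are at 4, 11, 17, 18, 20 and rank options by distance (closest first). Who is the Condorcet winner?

With single-peaked preferences on a line, the Condorcet winner is the candidate closest to the median voter.
The median voter (position 17) is closest to Forge at 16.
Check: Forge vs Citadel — voters closer to Forge: 4 of 5.

Forge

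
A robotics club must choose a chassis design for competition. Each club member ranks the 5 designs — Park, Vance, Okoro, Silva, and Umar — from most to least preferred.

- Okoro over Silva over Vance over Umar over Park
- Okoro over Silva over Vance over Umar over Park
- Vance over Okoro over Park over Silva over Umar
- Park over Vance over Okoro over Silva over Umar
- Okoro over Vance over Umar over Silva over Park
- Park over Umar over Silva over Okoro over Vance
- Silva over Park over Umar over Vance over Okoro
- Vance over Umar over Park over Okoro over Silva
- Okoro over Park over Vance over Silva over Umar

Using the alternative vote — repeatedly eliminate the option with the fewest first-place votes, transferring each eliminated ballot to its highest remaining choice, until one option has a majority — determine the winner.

Okoro

Round 1: Okoro 4, Park 2, Vance 2, Silva 1, Umar 0. Umar has the fewest and is eliminated.
Round 2: Okoro 4, Park 2, Vance 2, Silva 1. Silva has the fewest and is eliminated.
Round 3: Okoro 4, Park 3, Vance 2. Vance has the fewest and is eliminated.
Round 4: Okoro 5, Park 4. Okoro has a majority.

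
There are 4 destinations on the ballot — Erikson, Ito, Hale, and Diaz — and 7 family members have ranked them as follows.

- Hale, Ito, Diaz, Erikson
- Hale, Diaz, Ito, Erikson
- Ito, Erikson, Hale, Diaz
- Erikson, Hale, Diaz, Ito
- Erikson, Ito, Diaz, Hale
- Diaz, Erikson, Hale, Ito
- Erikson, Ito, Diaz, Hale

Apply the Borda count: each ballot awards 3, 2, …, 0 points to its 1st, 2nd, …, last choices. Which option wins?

Erikson

Borda scores:
  Erikson: 0 + 0 + 2 + 3 + 3 + 2 + 3 = 13
  Ito: 2 + 1 + 3 + 0 + 2 + 0 + 2 = 10
  Hale: 3 + 3 + 1 + 2 + 0 + 1 + 0 = 10
  Diaz: 1 + 2 + 0 + 1 + 1 + 3 + 1 = 9
Erikson has the highest total.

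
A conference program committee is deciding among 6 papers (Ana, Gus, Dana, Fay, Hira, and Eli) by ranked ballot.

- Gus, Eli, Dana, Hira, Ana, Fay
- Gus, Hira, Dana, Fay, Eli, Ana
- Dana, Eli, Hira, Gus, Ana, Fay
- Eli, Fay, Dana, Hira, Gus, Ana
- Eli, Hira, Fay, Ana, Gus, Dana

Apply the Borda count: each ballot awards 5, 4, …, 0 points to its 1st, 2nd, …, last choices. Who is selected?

Borda scores:
  Ana: 1 + 0 + 1 + 0 + 2 = 4
  Gus: 5 + 5 + 2 + 1 + 1 = 14
  Dana: 3 + 3 + 5 + 3 + 0 = 14
  Fay: 0 + 2 + 0 + 4 + 3 = 9
  Hira: 2 + 4 + 3 + 2 + 4 = 15
  Eli: 4 + 1 + 4 + 5 + 5 = 19
Eli has the highest total.

Eli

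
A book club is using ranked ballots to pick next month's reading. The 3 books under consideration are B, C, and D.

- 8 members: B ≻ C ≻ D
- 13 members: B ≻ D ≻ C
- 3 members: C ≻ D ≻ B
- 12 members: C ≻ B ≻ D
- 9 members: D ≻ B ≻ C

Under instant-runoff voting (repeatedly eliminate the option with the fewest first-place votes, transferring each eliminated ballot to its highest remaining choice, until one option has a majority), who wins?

B

Round 1: B 21, C 15, D 9. D has the fewest and is eliminated.
Round 2: B 30, C 15. B has a majority.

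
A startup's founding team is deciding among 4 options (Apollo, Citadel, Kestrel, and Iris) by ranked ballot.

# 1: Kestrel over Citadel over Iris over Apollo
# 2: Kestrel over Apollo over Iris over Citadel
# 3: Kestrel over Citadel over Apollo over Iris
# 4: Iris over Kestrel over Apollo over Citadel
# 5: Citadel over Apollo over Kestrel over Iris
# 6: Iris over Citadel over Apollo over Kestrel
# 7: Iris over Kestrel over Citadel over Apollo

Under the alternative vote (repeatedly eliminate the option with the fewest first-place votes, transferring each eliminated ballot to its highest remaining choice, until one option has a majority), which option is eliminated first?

Round 1: Kestrel 3, Iris 3, Citadel 1, Apollo 0. Apollo has the fewest and is eliminated.
Round 2: Kestrel 3, Iris 3, Citadel 1. Citadel has the fewest and is eliminated.
Round 3: Kestrel 4, Iris 3. Kestrel has a majority.

Apollo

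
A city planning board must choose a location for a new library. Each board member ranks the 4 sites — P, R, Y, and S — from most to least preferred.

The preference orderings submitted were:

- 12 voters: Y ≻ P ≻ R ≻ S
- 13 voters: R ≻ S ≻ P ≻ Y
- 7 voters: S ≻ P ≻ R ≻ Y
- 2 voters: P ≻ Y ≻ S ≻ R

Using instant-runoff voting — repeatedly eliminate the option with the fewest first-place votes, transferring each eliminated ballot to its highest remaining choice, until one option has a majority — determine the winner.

Round 1: R 13, Y 12, S 7, P 2. P has the fewest and is eliminated.
Round 2: Y 14, R 13, S 7. S has the fewest and is eliminated.
Round 3: R 20, Y 14. R has a majority.

R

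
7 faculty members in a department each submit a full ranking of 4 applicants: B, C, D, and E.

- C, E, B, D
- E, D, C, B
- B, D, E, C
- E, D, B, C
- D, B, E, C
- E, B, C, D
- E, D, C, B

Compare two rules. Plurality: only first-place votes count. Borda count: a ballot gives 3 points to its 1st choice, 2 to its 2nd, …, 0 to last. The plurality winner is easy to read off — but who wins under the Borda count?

Plurality first-place counts: B 1, C 1, D 1, E 4 → E.
Borda totals: B 9, C 6, D 11, E 16 → E.

E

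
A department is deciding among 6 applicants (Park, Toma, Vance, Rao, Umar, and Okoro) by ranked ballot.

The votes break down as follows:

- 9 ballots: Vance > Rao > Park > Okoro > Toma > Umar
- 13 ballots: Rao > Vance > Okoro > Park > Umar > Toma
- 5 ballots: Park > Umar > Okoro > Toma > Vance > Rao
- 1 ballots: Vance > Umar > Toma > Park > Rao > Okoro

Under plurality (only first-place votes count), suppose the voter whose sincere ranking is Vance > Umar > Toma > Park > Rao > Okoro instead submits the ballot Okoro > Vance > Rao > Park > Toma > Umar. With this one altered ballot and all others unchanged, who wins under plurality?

Rao

First-place totals with the altered ballot: Park 5, Toma 0, Vance 9, Rao 13, Umar 0, Okoro 1.
The winner is unchanged: still Rao.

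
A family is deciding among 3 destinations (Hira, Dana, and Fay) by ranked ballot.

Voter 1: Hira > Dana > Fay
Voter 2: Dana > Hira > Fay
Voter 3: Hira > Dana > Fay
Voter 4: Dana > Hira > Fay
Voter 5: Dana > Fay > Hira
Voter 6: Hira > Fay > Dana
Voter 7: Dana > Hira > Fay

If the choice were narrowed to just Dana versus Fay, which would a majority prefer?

Ballots ranking Dana above Fay: 6.
Ballots ranking Fay above Dana: 1.
Dana wins the head-to-head, 6–1.

Dana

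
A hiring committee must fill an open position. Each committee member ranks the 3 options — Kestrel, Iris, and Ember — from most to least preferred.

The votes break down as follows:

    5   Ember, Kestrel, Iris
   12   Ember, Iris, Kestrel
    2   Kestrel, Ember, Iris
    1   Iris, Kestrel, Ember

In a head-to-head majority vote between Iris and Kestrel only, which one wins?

Ballots ranking Iris above Kestrel: 12+1 = 13.
Ballots ranking Kestrel above Iris: 5+2 = 7.
Iris wins the head-to-head, 13–7.

Iris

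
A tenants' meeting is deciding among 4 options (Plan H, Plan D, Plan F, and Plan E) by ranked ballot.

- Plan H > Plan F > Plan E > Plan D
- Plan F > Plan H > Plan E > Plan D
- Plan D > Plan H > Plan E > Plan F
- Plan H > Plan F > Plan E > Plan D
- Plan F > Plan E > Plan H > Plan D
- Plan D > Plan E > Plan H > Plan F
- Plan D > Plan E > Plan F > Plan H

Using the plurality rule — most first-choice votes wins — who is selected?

Plan D

First-place vote totals:
  Plan H: 2
  Plan D: 3
  Plan F: 2
  Plan E: 0
Plan D has the most first-place votes.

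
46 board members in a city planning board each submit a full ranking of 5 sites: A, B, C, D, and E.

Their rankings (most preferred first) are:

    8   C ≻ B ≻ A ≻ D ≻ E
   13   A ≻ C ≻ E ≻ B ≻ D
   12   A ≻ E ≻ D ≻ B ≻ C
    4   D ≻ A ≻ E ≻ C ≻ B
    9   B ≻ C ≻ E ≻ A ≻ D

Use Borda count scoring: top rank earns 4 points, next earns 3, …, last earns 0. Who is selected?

A

Borda scores:
  A: 8·2 + 13·4 + 12·4 + 4·3 + 9·1 = 137
  B: 8·3 + 13·1 + 12·1 + 4·0 + 9·4 = 85
  C: 8·4 + 13·3 + 12·0 + 4·1 + 9·3 = 102
  D: 8·1 + 13·0 + 12·2 + 4·4 + 9·0 = 48
  E: 8·0 + 13·2 + 12·3 + 4·2 + 9·2 = 88
A has the highest total.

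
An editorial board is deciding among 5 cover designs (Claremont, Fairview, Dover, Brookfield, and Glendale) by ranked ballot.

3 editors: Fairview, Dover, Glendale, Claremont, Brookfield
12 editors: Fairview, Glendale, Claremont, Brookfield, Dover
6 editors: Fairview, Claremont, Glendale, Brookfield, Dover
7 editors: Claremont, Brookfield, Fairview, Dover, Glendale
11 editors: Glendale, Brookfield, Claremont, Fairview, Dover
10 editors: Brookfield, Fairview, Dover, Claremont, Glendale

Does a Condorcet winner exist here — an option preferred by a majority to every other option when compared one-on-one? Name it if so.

Head-to-head results (49 voters total):
Claremont vs Fairview: Fairview wins 31–18.
Claremont vs Dover: Claremont wins 36–13.
Claremont vs Brookfield: Claremont wins 28–21.
Claremont vs Glendale: Glendale wins 26–23.
Fairview vs Dover: Fairview wins 49–0.
Fairview vs Brookfield: Brookfield wins 28–21.
Fairview vs Glendale: Fairview wins 38–11.
Dover vs Brookfield: Brookfield wins 46–3.
Dover vs Glendale: Glendale wins 29–20.
Brookfield vs Glendale: Glendale wins 32–17.
No candidate beats all others: Claremont beats Brookfield beats Fairview beats Claremont, a majority cycle.

None — there is no Condorcet winner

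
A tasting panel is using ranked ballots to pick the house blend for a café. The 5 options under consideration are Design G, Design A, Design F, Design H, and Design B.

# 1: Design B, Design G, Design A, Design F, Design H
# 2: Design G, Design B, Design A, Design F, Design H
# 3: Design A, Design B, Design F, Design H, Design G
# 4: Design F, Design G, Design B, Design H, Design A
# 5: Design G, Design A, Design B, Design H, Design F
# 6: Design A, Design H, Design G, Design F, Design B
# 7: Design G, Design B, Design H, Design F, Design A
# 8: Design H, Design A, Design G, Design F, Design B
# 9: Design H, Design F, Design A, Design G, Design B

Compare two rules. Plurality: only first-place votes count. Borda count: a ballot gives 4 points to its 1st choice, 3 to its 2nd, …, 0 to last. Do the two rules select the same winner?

Plurality first-place counts: Design G 3, Design A 2, Design F 1, Design H 2, Design B 1 → Design G.
Borda totals: Design G 23, Design A 20, Design F 14, Design H 16, Design B 17 → Design G.
The two rules agree on Design G.

Yes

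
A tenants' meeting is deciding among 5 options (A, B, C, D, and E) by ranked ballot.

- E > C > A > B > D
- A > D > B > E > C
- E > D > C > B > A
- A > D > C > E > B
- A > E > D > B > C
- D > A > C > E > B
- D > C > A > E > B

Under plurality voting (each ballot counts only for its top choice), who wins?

A

First-place vote totals:
  A: 3
  B: 0
  C: 0
  D: 2
  E: 2
A has the most first-place votes.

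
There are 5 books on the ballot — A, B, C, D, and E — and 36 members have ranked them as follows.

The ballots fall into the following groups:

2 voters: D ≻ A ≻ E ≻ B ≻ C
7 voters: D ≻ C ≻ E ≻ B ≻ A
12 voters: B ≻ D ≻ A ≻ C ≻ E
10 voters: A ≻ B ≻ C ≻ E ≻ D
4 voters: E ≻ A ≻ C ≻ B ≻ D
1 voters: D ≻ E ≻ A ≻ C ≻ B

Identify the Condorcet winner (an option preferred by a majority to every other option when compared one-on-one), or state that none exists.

Head-to-head results (36 voters total):
A vs B: B wins 19–17.
A vs C: A wins 29–7.
A vs D: D wins 22–14.
A vs E: A wins 24–12.
B vs C: B wins 24–12.
B vs D: B wins 26–10.
B vs E: B wins 22–14.
C vs D: D wins 22–14.
C vs E: C wins 29–7.
D vs E: D wins 22–14.
B beats each rival — A (19–17), C (24–12), D (26–10), E (22–14) — so B is the Condorcet winner.

B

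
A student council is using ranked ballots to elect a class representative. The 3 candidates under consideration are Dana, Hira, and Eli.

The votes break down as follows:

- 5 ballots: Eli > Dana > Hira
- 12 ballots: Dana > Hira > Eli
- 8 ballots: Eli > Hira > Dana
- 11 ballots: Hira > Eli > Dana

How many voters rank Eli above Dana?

Ballots ranking Eli above Dana: 5+8+11 = 24.
Ballots ranking Dana above Eli: 12.
So 24 of 36 voters prefer Eli to Dana.

24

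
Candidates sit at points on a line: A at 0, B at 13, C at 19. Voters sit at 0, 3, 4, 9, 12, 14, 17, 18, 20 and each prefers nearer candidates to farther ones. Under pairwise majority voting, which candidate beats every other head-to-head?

With single-peaked preferences on a line, the Condorcet winner is the candidate closest to the median voter.
The median voter (position 12) is closest to B at 13.
Check: B vs C — voters closer to B: 6 of 9.

B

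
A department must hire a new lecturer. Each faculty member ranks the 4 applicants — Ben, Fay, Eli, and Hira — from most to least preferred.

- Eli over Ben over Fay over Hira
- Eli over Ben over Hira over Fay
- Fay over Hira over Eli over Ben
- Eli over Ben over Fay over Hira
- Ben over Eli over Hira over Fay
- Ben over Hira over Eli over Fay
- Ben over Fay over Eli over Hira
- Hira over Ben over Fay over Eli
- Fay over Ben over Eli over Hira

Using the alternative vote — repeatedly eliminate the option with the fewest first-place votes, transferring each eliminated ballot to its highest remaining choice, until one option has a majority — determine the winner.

Ben

Round 1: Ben 3, Eli 3, Fay 2, Hira 1. Hira has the fewest and is eliminated.
Round 2: Ben 4, Eli 3, Fay 2. Fay has the fewest and is eliminated.
Round 3: Ben 5, Eli 4. Ben has a majority.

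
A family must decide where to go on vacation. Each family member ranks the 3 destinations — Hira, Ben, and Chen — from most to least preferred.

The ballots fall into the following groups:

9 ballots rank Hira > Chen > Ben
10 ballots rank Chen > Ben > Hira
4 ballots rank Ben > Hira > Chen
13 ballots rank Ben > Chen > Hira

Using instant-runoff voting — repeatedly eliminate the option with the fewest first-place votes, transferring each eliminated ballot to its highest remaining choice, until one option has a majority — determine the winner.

Chen

Round 1: Ben 17, Chen 10, Hira 9. Hira has the fewest and is eliminated.
Round 2: Chen 19, Ben 17. Chen has a majority.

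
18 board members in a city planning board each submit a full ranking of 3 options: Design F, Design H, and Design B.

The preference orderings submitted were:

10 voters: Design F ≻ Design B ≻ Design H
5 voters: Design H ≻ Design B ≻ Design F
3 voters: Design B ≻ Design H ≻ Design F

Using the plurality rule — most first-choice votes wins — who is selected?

Design F

First-place vote totals:
  Design F: 10
  Design H: 5
  Design B: 3
Design F has the most first-place votes.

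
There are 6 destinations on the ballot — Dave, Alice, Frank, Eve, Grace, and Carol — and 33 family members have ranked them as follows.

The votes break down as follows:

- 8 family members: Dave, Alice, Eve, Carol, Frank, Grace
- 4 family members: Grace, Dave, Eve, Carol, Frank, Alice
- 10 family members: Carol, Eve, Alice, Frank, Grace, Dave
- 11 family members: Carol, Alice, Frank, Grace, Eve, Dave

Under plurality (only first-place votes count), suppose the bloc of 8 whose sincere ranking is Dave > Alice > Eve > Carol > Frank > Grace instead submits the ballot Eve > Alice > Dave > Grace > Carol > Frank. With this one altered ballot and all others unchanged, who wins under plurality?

Carol

First-place totals with the altered ballot: Dave 0, Alice 0, Frank 0, Eve 8, Grace 4, Carol 21.
The winner is unchanged: still Carol.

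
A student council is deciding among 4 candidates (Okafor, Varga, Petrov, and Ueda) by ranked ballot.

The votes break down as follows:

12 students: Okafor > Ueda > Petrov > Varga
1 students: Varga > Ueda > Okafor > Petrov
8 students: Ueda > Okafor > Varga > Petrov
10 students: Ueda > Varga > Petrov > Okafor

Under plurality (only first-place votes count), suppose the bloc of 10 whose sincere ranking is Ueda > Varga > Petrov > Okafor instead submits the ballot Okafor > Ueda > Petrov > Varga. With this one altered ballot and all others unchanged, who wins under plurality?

First-place totals with the altered ballot: Okafor 22, Varga 1, Petrov 0, Ueda 8.
The switch changes the winner from Ueda to Okafor.

Okafor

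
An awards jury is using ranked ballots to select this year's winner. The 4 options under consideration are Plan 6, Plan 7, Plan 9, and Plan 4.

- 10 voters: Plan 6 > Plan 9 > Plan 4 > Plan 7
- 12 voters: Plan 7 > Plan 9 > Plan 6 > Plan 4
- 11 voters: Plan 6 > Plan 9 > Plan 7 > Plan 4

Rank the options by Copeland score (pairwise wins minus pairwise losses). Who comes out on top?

Plan 6

Pairwise results:
  Plan 6 vs Plan 7: Plan 6 wins 21–12.
  Plan 6 vs Plan 9: Plan 6 wins 21–12.
  Plan 6 vs Plan 4: Plan 6 wins 33–0.
  Plan 7 vs Plan 9: Plan 9 wins 21–12.
  Plan 7 vs Plan 4: Plan 7 wins 23–10.
  Plan 9 vs Plan 4: Plan 9 wins 33–0.
Copeland scores (wins − losses):
  Plan 6: 3 − 0 = 3
  Plan 7: 1 − 2 = -1
  Plan 9: 2 − 1 = 1
  Plan 4: 0 − 3 = -3
Plan 6 has the best Copeland score.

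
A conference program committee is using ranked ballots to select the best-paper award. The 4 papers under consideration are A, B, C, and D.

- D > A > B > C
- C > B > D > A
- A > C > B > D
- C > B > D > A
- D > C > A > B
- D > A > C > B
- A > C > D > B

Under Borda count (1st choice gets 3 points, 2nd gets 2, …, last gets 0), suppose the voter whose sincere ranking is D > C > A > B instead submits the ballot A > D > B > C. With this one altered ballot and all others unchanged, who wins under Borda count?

Borda totals with the altered ballot: A 13, B 7, C 11, D 11.
The switch changes the winner from C to A.

A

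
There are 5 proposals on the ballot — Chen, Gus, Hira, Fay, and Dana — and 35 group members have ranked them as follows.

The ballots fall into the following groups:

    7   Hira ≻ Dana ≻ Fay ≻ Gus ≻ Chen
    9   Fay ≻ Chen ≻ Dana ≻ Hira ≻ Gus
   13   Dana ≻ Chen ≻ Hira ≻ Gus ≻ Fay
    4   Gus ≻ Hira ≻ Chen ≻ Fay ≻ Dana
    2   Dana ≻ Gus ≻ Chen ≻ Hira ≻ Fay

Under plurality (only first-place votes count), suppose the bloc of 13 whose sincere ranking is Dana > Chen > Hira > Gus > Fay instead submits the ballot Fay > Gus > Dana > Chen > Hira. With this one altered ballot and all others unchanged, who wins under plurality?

Fay

First-place totals with the altered ballot: Chen 0, Gus 4, Hira 7, Fay 22, Dana 2.
The switch changes the winner from Dana to Fay.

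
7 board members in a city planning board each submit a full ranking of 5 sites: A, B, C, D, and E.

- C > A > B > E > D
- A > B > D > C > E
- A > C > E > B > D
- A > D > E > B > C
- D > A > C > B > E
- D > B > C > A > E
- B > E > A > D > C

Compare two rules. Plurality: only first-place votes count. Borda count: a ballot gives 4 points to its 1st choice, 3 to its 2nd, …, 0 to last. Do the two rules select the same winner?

Plurality first-place counts: A 3, B 1, C 1, D 2, E 0 → A.
Borda totals: A 21, B 15, C 12, D 14, E 8 → A.
The two rules agree on A.

Yes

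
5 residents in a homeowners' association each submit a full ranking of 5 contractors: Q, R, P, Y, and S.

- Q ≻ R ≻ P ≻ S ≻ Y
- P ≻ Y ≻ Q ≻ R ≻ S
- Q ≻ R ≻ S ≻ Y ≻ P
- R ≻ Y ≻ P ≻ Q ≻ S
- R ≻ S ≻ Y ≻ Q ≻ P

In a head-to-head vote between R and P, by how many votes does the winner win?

3

Ballots ranking R above P: 4.
Ballots ranking P above R: 1.
R wins 4–1, a margin of 3.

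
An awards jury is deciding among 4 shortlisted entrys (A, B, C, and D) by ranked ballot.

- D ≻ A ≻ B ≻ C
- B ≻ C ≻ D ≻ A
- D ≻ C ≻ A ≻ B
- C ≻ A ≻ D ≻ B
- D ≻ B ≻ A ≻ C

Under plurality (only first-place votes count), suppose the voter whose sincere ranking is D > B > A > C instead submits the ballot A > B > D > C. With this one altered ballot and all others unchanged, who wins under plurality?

D

First-place totals with the altered ballot: A 1, B 1, C 1, D 2.
The winner is unchanged: still D.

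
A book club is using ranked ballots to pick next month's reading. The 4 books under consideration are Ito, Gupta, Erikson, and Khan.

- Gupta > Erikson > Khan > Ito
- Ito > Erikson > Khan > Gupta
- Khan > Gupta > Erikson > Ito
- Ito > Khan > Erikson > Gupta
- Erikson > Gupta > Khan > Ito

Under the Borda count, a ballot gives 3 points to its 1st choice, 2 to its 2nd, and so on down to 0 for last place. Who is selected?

Erikson

Borda scores:
  Ito: 0 + 3 + 0 + 3 + 0 = 6
  Gupta: 3 + 0 + 2 + 0 + 2 = 7
  Erikson: 2 + 2 + 1 + 1 + 3 = 9
  Khan: 1 + 1 + 3 + 2 + 1 = 8
Erikson has the highest total.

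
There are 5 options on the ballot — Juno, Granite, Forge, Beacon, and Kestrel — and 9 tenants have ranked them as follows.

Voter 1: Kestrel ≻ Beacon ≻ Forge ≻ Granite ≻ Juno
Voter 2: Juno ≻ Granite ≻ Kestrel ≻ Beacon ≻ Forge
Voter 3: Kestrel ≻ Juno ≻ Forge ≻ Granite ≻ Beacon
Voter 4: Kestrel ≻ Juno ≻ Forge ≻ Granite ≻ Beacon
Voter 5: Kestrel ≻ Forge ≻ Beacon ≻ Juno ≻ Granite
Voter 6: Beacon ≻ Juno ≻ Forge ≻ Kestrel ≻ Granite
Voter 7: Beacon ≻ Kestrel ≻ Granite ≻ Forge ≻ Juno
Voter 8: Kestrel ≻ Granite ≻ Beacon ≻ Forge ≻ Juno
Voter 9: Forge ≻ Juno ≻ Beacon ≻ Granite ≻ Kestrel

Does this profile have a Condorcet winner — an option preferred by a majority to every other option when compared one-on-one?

Yes

Head-to-head results (9 voters total):
Juno vs Granite: Juno wins 6–3.
Juno vs Forge: Forge wins 5–4.
Juno vs Beacon: Beacon wins 5–4.
Juno vs Kestrel: Kestrel wins 6–3.
Granite vs Forge: Forge wins 6–3.
Granite vs Beacon: Beacon wins 5–4.
Granite vs Kestrel: Kestrel wins 7–2.
Forge vs Beacon: Beacon wins 5–4.
Forge vs Kestrel: Kestrel wins 7–2.
Beacon vs Kestrel: Kestrel wins 6–3.
Kestrel beats each rival — Juno (6–3), Granite (7–2), Forge (7–2), Beacon (6–3) — so Kestrel is the Condorcet winner.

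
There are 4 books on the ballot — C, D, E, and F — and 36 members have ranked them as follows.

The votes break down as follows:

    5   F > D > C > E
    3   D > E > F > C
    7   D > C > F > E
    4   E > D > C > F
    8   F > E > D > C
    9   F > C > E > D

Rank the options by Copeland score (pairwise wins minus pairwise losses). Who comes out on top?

F

Pairwise results:
  C vs D: D wins 27–9.
  C vs E: C wins 21–15.
  C vs F: F wins 25–11.
  D vs E: E wins 21–15.
  D vs F: F wins 22–14.
  E vs F: F wins 29–7.
Copeland scores (wins − losses):
  C: 1 − 2 = -1
  D: 1 − 2 = -1
  E: 1 − 2 = -1
  F: 3 − 0 = 3
F has the best Copeland score.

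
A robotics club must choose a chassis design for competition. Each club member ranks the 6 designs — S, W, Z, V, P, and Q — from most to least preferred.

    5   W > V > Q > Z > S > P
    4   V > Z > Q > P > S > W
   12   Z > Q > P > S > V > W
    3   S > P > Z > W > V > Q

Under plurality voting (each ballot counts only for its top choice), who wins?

Z

First-place vote totals:
  S: 3
  W: 5
  Z: 12
  V: 4
  P: 0
  Q: 0
Z has the most first-place votes.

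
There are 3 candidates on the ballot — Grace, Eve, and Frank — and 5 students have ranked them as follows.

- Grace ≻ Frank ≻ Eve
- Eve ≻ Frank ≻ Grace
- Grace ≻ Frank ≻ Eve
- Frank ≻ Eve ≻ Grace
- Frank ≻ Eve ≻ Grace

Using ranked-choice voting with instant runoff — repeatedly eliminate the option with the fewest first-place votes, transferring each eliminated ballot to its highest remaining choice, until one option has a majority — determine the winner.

Frank

Round 1: Grace 2, Frank 2, Eve 1. Eve has the fewest and is eliminated.
Round 2: Frank 3, Grace 2. Frank has a majority.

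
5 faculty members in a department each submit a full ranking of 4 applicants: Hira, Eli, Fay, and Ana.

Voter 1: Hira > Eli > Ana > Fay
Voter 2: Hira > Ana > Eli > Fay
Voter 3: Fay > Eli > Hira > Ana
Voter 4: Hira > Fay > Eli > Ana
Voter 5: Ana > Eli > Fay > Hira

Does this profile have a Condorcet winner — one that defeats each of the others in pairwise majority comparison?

Yes

Head-to-head results (5 voters total):
Hira vs Eli: Hira wins 3–2.
Hira vs Fay: Hira wins 3–2.
Hira vs Ana: Hira wins 4–1.
Eli vs Fay: Eli wins 3–2.
Eli vs Ana: Eli wins 3–2.
Fay vs Ana: Ana wins 3–2.
Hira beats each rival — Eli (3–2), Fay (3–2), Ana (4–1) — so Hira is the Condorcet winner.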